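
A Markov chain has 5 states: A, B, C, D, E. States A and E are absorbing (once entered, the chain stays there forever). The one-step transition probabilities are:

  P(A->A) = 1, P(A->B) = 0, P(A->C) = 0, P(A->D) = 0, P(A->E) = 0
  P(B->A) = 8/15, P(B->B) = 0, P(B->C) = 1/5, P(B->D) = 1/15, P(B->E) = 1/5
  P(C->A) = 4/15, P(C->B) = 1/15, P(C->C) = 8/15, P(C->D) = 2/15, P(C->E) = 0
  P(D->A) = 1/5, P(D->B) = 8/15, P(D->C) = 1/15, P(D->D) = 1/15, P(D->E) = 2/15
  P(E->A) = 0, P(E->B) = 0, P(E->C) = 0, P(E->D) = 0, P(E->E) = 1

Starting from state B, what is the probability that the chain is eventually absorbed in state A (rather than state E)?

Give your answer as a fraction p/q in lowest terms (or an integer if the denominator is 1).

Let a_i = P(absorbed in A | start in state i).
Boundary conditions: a_A = 1, a_E = 0.
For each transient state i, a_i = sum_j P(i->j) * a_j:
  a_B = 8/15*a_A + 0*a_B + 1/5*a_C + 1/15*a_D + 1/5*a_E
  a_C = 4/15*a_A + 1/15*a_B + 8/15*a_C + 2/15*a_D + 0*a_E
  a_D = 1/5*a_A + 8/15*a_B + 1/15*a_C + 1/15*a_D + 2/15*a_E

Substituting a_A = 1 and a_E = 0, rearrange to (I - Q) a = r where r[i] = P(i -> A):
  [1, -1/5, -1/15] . (a_B, a_C, a_D) = 8/15
  [-1/15, 7/15, -2/15] . (a_B, a_C, a_D) = 4/15
  [-8/15, -1/15, 14/15] . (a_B, a_C, a_D) = 1/5

Solving yields:
  a_B = 979/1293
  a_C = 1141/1293
  a_D = 306/431

Starting state is B, so the absorption probability is a_B = 979/1293.

Answer: 979/1293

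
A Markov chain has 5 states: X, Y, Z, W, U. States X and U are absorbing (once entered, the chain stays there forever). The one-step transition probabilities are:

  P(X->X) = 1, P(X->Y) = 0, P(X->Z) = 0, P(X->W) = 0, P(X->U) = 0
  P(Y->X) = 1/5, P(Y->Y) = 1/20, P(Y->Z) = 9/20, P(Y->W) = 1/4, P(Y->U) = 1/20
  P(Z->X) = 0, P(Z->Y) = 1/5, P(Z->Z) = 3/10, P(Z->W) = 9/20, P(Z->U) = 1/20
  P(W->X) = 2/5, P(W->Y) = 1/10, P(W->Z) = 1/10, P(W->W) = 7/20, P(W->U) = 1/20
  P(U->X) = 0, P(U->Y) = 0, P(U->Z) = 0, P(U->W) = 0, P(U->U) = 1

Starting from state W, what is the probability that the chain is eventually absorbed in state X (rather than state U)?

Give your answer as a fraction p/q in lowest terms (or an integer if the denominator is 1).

Let a_i = P(absorbed in X | start in state i).
Boundary conditions: a_X = 1, a_U = 0.
For each transient state i, a_i = sum_j P(i->j) * a_j:
  a_Y = 1/5*a_X + 1/20*a_Y + 9/20*a_Z + 1/4*a_W + 1/20*a_U
  a_Z = 0*a_X + 1/5*a_Y + 3/10*a_Z + 9/20*a_W + 1/20*a_U
  a_W = 2/5*a_X + 1/10*a_Y + 1/10*a_Z + 7/20*a_W + 1/20*a_U

Substituting a_X = 1 and a_U = 0, rearrange to (I - Q) a = r where r[i] = P(i -> X):
  [19/20, -9/20, -1/4] . (a_Y, a_Z, a_W) = 1/5
  [-1/5, 7/10, -9/20] . (a_Y, a_Z, a_W) = 0
  [-1/10, -1/10, 13/20] . (a_Y, a_Z, a_W) = 2/5

Solving yields:
  a_Y = 932/1153
  a_Z = 904/1153
  a_W = 992/1153

Starting state is W, so the absorption probability is a_W = 992/1153.

Answer: 992/1153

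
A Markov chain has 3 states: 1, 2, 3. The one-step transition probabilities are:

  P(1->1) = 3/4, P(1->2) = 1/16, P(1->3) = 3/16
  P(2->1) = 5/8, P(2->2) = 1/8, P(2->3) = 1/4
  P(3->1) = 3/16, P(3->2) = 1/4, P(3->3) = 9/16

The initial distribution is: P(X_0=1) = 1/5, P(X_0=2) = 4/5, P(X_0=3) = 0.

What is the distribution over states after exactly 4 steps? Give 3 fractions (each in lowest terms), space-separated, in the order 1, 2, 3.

Answer: 92627/163840 41487/327680 100939/327680

Derivation:
Propagating the distribution step by step (d_{t+1} = d_t * P):
d_0 = (1=1/5, 2=4/5, 3=0)
  d_1[1] = 1/5*3/4 + 4/5*5/8 + 0*3/16 = 13/20
  d_1[2] = 1/5*1/16 + 4/5*1/8 + 0*1/4 = 9/80
  d_1[3] = 1/5*3/16 + 4/5*1/4 + 0*9/16 = 19/80
d_1 = (1=13/20, 2=9/80, 3=19/80)
  d_2[1] = 13/20*3/4 + 9/80*5/8 + 19/80*3/16 = 771/1280
  d_2[2] = 13/20*1/16 + 9/80*1/8 + 19/80*1/4 = 73/640
  d_2[3] = 13/20*3/16 + 9/80*1/4 + 19/80*9/16 = 363/1280
d_2 = (1=771/1280, 2=73/640, 3=363/1280)
  d_3[1] = 771/1280*3/4 + 73/640*5/8 + 363/1280*3/16 = 11801/20480
  d_3[2] = 771/1280*1/16 + 73/640*1/8 + 363/1280*1/4 = 503/4096
  d_3[3] = 771/1280*3/16 + 73/640*1/4 + 363/1280*9/16 = 1541/5120
d_3 = (1=11801/20480, 2=503/4096, 3=1541/5120)
  d_4[1] = 11801/20480*3/4 + 503/4096*5/8 + 1541/5120*3/16 = 92627/163840
  d_4[2] = 11801/20480*1/16 + 503/4096*1/8 + 1541/5120*1/4 = 41487/327680
  d_4[3] = 11801/20480*3/16 + 503/4096*1/4 + 1541/5120*9/16 = 100939/327680
d_4 = (1=92627/163840, 2=41487/327680, 3=100939/327680)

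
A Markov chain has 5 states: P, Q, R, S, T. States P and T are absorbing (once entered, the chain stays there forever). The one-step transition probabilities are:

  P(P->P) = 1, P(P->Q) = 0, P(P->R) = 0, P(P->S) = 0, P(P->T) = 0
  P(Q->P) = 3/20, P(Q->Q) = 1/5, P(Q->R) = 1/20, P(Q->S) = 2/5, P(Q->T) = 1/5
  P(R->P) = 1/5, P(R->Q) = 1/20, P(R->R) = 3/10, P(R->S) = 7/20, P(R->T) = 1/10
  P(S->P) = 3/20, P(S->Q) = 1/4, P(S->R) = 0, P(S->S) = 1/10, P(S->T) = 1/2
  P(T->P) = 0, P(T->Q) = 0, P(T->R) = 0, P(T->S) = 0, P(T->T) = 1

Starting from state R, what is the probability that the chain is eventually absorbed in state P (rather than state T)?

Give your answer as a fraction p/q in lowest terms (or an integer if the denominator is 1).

Answer: 1511/3419

Derivation:
Let a_i = P(absorbed in P | start in state i).
Boundary conditions: a_P = 1, a_T = 0.
For each transient state i, a_i = sum_j P(i->j) * a_j:
  a_Q = 3/20*a_P + 1/5*a_Q + 1/20*a_R + 2/5*a_S + 1/5*a_T
  a_R = 1/5*a_P + 1/20*a_Q + 3/10*a_R + 7/20*a_S + 1/10*a_T
  a_S = 3/20*a_P + 1/4*a_Q + 0*a_R + 1/10*a_S + 1/2*a_T

Substituting a_P = 1 and a_T = 0, rearrange to (I - Q) a = r where r[i] = P(i -> P):
  [4/5, -1/20, -2/5] . (a_Q, a_R, a_S) = 3/20
  [-1/20, 7/10, -7/20] . (a_Q, a_R, a_S) = 1/5
  [-1/4, 0, 9/10] . (a_Q, a_R, a_S) = 3/20

Solving yields:
  a_Q = 1185/3419
  a_R = 1511/3419
  a_S = 899/3419

Starting state is R, so the absorption probability is a_R = 1511/3419.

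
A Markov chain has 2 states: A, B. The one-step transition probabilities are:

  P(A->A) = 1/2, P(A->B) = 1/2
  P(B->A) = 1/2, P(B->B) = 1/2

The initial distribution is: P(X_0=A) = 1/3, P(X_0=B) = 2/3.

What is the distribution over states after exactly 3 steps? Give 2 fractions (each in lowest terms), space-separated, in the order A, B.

Answer: 1/2 1/2

Derivation:
Propagating the distribution step by step (d_{t+1} = d_t * P):
d_0 = (A=1/3, B=2/3)
  d_1[A] = 1/3*1/2 + 2/3*1/2 = 1/2
  d_1[B] = 1/3*1/2 + 2/3*1/2 = 1/2
d_1 = (A=1/2, B=1/2)
  d_2[A] = 1/2*1/2 + 1/2*1/2 = 1/2
  d_2[B] = 1/2*1/2 + 1/2*1/2 = 1/2
d_2 = (A=1/2, B=1/2)
  d_3[A] = 1/2*1/2 + 1/2*1/2 = 1/2
  d_3[B] = 1/2*1/2 + 1/2*1/2 = 1/2
d_3 = (A=1/2, B=1/2)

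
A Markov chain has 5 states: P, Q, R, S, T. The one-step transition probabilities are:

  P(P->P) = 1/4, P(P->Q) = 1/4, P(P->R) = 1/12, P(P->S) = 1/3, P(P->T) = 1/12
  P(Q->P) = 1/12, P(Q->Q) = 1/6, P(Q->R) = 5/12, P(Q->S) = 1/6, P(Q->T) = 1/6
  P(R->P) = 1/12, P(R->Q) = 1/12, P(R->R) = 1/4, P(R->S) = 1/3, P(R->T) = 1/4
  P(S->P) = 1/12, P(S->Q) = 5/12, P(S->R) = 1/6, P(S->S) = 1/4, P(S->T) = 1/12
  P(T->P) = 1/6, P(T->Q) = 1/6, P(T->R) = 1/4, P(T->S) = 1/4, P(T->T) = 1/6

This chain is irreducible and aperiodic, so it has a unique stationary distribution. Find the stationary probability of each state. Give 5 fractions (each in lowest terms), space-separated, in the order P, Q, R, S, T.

Answer: 1143/9890 1094/4945 2431/9890 1294/4945 154/989

Derivation:
The stationary distribution satisfies pi = pi * P, i.e.:
  pi_P = 1/4*pi_P + 1/12*pi_Q + 1/12*pi_R + 1/12*pi_S + 1/6*pi_T
  pi_Q = 1/4*pi_P + 1/6*pi_Q + 1/12*pi_R + 5/12*pi_S + 1/6*pi_T
  pi_R = 1/12*pi_P + 5/12*pi_Q + 1/4*pi_R + 1/6*pi_S + 1/4*pi_T
  pi_S = 1/3*pi_P + 1/6*pi_Q + 1/3*pi_R + 1/4*pi_S + 1/4*pi_T
  pi_T = 1/12*pi_P + 1/6*pi_Q + 1/4*pi_R + 1/12*pi_S + 1/6*pi_T
with normalization: pi_P + pi_Q + pi_R + pi_S + pi_T = 1.

Using the first 4 balance equations plus normalization, the linear system A*pi = b is:
  [-3/4, 1/12, 1/12, 1/12, 1/6] . pi = 0
  [1/4, -5/6, 1/12, 5/12, 1/6] . pi = 0
  [1/12, 5/12, -3/4, 1/6, 1/4] . pi = 0
  [1/3, 1/6, 1/3, -3/4, 1/4] . pi = 0
  [1, 1, 1, 1, 1] . pi = 1

Solving yields:
  pi_P = 1143/9890
  pi_Q = 1094/4945
  pi_R = 2431/9890
  pi_S = 1294/4945
  pi_T = 154/989

Verification (pi * P):
  1143/9890*1/4 + 1094/4945*1/12 + 2431/9890*1/12 + 1294/4945*1/12 + 154/989*1/6 = 1143/9890 = pi_P  (ok)
  1143/9890*1/4 + 1094/4945*1/6 + 2431/9890*1/12 + 1294/4945*5/12 + 154/989*1/6 = 1094/4945 = pi_Q  (ok)
  1143/9890*1/12 + 1094/4945*5/12 + 2431/9890*1/4 + 1294/4945*1/6 + 154/989*1/4 = 2431/9890 = pi_R  (ok)
  1143/9890*1/3 + 1094/4945*1/6 + 2431/9890*1/3 + 1294/4945*1/4 + 154/989*1/4 = 1294/4945 = pi_S  (ok)
  1143/9890*1/12 + 1094/4945*1/6 + 2431/9890*1/4 + 1294/4945*1/12 + 154/989*1/6 = 154/989 = pi_T  (ok)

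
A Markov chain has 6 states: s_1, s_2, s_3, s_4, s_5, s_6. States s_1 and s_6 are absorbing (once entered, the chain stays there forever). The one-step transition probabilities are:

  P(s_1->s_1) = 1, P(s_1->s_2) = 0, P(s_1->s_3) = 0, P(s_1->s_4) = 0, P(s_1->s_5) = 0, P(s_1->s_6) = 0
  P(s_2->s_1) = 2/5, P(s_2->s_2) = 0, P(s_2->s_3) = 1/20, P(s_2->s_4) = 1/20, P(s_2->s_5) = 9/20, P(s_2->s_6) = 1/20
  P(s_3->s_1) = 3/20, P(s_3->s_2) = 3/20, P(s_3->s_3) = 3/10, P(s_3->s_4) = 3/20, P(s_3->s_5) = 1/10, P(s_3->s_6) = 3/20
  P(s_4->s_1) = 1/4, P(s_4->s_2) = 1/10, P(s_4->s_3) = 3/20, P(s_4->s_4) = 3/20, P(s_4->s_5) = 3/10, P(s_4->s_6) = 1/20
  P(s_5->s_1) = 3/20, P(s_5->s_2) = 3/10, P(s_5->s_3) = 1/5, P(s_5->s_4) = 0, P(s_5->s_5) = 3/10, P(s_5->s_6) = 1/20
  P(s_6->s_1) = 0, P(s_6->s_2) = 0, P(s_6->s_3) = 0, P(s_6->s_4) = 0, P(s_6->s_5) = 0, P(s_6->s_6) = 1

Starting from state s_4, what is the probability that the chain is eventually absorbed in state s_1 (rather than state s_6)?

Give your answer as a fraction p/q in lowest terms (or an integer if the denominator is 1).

Let a_i = P(absorbed in s_1 | start in state i).
Boundary conditions: a_s_1 = 1, a_s_6 = 0.
For each transient state i, a_i = sum_j P(i->j) * a_j:
  a_s_2 = 2/5*a_s_1 + 0*a_s_2 + 1/20*a_s_3 + 1/20*a_s_4 + 9/20*a_s_5 + 1/20*a_s_6
  a_s_3 = 3/20*a_s_1 + 3/20*a_s_2 + 3/10*a_s_3 + 3/20*a_s_4 + 1/10*a_s_5 + 3/20*a_s_6
  a_s_4 = 1/4*a_s_1 + 1/10*a_s_2 + 3/20*a_s_3 + 3/20*a_s_4 + 3/10*a_s_5 + 1/20*a_s_6
  a_s_5 = 3/20*a_s_1 + 3/10*a_s_2 + 1/5*a_s_3 + 0*a_s_4 + 3/10*a_s_5 + 1/20*a_s_6

Substituting a_s_1 = 1 and a_s_6 = 0, rearrange to (I - Q) a = r where r[i] = P(i -> s_1):
  [1, -1/20, -1/20, -9/20] . (a_s_2, a_s_3, a_s_4, a_s_5) = 2/5
  [-3/20, 7/10, -3/20, -1/10] . (a_s_2, a_s_3, a_s_4, a_s_5) = 3/20
  [-1/10, -3/20, 17/20, -3/10] . (a_s_2, a_s_3, a_s_4, a_s_5) = 1/4
  [-3/10, -1/5, 0, 7/10] . (a_s_2, a_s_3, a_s_4, a_s_5) = 3/20

Solving yields:
  a_s_2 = 35031/43318
  a_s_3 = 28575/43318
  a_s_4 = 33361/43318
  a_s_5 = 16230/21659

Starting state is s_4, so the absorption probability is a_s_4 = 33361/43318.

Answer: 33361/43318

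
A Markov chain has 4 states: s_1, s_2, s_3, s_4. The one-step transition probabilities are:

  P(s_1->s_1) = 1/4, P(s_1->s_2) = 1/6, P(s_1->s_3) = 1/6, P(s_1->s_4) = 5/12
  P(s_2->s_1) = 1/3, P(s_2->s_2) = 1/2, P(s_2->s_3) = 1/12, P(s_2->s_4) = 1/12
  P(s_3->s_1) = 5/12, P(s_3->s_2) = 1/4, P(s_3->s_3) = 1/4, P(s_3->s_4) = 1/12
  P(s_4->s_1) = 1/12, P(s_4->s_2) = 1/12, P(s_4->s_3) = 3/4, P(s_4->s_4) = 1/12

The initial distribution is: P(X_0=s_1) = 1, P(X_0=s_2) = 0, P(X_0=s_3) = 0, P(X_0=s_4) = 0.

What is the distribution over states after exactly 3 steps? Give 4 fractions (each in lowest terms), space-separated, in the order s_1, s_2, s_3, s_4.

Propagating the distribution step by step (d_{t+1} = d_t * P):
d_0 = (s_1=1, s_2=0, s_3=0, s_4=0)
  d_1[s_1] = 1*1/4 + 0*1/3 + 0*5/12 + 0*1/12 = 1/4
  d_1[s_2] = 1*1/6 + 0*1/2 + 0*1/4 + 0*1/12 = 1/6
  d_1[s_3] = 1*1/6 + 0*1/12 + 0*1/4 + 0*3/4 = 1/6
  d_1[s_4] = 1*5/12 + 0*1/12 + 0*1/12 + 0*1/12 = 5/12
d_1 = (s_1=1/4, s_2=1/6, s_3=1/6, s_4=5/12)
  d_2[s_1] = 1/4*1/4 + 1/6*1/3 + 1/6*5/12 + 5/12*1/12 = 2/9
  d_2[s_2] = 1/4*1/6 + 1/6*1/2 + 1/6*1/4 + 5/12*1/12 = 29/144
  d_2[s_3] = 1/4*1/6 + 1/6*1/12 + 1/6*1/4 + 5/12*3/4 = 59/144
  d_2[s_4] = 1/4*5/12 + 1/6*1/12 + 1/6*1/12 + 5/12*1/12 = 1/6
d_2 = (s_1=2/9, s_2=29/144, s_3=59/144, s_4=1/6)
  d_3[s_1] = 2/9*1/4 + 29/144*1/3 + 59/144*5/12 + 1/6*1/12 = 59/192
  d_3[s_2] = 2/9*1/6 + 29/144*1/2 + 59/144*1/4 + 1/6*1/12 = 439/1728
  d_3[s_3] = 2/9*1/6 + 29/144*1/12 + 59/144*1/4 + 1/6*3/4 = 9/32
  d_3[s_4] = 2/9*5/12 + 29/144*1/12 + 59/144*1/12 + 1/6*1/12 = 17/108
d_3 = (s_1=59/192, s_2=439/1728, s_3=9/32, s_4=17/108)

Answer: 59/192 439/1728 9/32 17/108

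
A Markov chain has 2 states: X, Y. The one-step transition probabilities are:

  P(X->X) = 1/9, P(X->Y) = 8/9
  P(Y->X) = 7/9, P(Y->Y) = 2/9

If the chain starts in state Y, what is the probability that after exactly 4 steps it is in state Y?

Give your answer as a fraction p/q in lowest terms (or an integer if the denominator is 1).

Answer: 152/243

Derivation:
Computing P^4 by repeated multiplication:
P^1 =
  X: [1/9, 8/9]
  Y: [7/9, 2/9]
P^2 =
  X: [19/27, 8/27]
  Y: [7/27, 20/27]
P^3 =
  X: [25/81, 56/81]
  Y: [49/81, 32/81]
P^4 =
  X: [139/243, 104/243]
  Y: [91/243, 152/243]

(P^4)[Y -> Y] = 152/243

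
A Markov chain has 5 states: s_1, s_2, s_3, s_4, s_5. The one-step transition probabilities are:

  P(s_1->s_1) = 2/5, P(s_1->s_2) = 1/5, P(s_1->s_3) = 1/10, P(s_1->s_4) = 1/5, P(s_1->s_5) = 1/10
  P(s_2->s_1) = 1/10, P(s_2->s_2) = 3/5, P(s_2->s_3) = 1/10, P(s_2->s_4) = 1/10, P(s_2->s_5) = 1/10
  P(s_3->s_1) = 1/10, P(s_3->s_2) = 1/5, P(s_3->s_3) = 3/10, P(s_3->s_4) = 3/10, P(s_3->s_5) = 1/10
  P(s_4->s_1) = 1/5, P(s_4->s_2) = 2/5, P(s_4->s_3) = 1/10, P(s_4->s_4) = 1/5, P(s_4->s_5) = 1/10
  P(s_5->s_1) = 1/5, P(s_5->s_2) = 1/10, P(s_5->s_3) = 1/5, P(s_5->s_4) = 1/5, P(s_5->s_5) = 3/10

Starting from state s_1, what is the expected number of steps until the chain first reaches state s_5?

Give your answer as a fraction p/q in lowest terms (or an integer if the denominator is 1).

Answer: 10

Derivation:
Let h_i = expected steps to first reach s_5 from state i.
Boundary: h_s_5 = 0.
First-step equations for the other states:
  h_s_1 = 1 + 2/5*h_s_1 + 1/5*h_s_2 + 1/10*h_s_3 + 1/5*h_s_4 + 1/10*h_s_5
  h_s_2 = 1 + 1/10*h_s_1 + 3/5*h_s_2 + 1/10*h_s_3 + 1/10*h_s_4 + 1/10*h_s_5
  h_s_3 = 1 + 1/10*h_s_1 + 1/5*h_s_2 + 3/10*h_s_3 + 3/10*h_s_4 + 1/10*h_s_5
  h_s_4 = 1 + 1/5*h_s_1 + 2/5*h_s_2 + 1/10*h_s_3 + 1/5*h_s_4 + 1/10*h_s_5

Substituting h_s_5 = 0 and rearranging gives the linear system (I - Q) h = 1:
  [3/5, -1/5, -1/10, -1/5] . (h_s_1, h_s_2, h_s_3, h_s_4) = 1
  [-1/10, 2/5, -1/10, -1/10] . (h_s_1, h_s_2, h_s_3, h_s_4) = 1
  [-1/10, -1/5, 7/10, -3/10] . (h_s_1, h_s_2, h_s_3, h_s_4) = 1
  [-1/5, -2/5, -1/10, 4/5] . (h_s_1, h_s_2, h_s_3, h_s_4) = 1

Solving yields:
  h_s_1 = 10
  h_s_2 = 10
  h_s_3 = 10
  h_s_4 = 10

Starting state is s_1, so the expected hitting time is h_s_1 = 10.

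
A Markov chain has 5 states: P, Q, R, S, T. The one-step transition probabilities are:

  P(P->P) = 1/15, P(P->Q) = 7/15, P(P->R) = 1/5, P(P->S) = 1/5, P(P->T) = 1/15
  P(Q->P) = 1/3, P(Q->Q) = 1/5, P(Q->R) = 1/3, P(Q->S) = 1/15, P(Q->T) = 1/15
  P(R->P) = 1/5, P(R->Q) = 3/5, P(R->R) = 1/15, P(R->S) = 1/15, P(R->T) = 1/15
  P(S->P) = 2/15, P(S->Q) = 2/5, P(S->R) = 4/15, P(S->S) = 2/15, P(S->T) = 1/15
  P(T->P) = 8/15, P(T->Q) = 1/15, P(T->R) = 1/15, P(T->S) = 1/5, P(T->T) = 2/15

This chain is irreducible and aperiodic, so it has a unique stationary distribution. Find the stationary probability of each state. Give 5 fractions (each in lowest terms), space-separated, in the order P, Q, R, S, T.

Answer: 8345/35756 12969/35756 1111/5108 4111/35756 1/14

Derivation:
The stationary distribution satisfies pi = pi * P, i.e.:
  pi_P = 1/15*pi_P + 1/3*pi_Q + 1/5*pi_R + 2/15*pi_S + 8/15*pi_T
  pi_Q = 7/15*pi_P + 1/5*pi_Q + 3/5*pi_R + 2/5*pi_S + 1/15*pi_T
  pi_R = 1/5*pi_P + 1/3*pi_Q + 1/15*pi_R + 4/15*pi_S + 1/15*pi_T
  pi_S = 1/5*pi_P + 1/15*pi_Q + 1/15*pi_R + 2/15*pi_S + 1/5*pi_T
  pi_T = 1/15*pi_P + 1/15*pi_Q + 1/15*pi_R + 1/15*pi_S + 2/15*pi_T
with normalization: pi_P + pi_Q + pi_R + pi_S + pi_T = 1.

Using the first 4 balance equations plus normalization, the linear system A*pi = b is:
  [-14/15, 1/3, 1/5, 2/15, 8/15] . pi = 0
  [7/15, -4/5, 3/5, 2/5, 1/15] . pi = 0
  [1/5, 1/3, -14/15, 4/15, 1/15] . pi = 0
  [1/5, 1/15, 1/15, -13/15, 1/5] . pi = 0
  [1, 1, 1, 1, 1] . pi = 1

Solving yields:
  pi_P = 8345/35756
  pi_Q = 12969/35756
  pi_R = 1111/5108
  pi_S = 4111/35756
  pi_T = 1/14

Verification (pi * P):
  8345/35756*1/15 + 12969/35756*1/3 + 1111/5108*1/5 + 4111/35756*2/15 + 1/14*8/15 = 8345/35756 = pi_P  (ok)
  8345/35756*7/15 + 12969/35756*1/5 + 1111/5108*3/5 + 4111/35756*2/5 + 1/14*1/15 = 12969/35756 = pi_Q  (ok)
  8345/35756*1/5 + 12969/35756*1/3 + 1111/5108*1/15 + 4111/35756*4/15 + 1/14*1/15 = 1111/5108 = pi_R  (ok)
  8345/35756*1/5 + 12969/35756*1/15 + 1111/5108*1/15 + 4111/35756*2/15 + 1/14*1/5 = 4111/35756 = pi_S  (ok)
  8345/35756*1/15 + 12969/35756*1/15 + 1111/5108*1/15 + 4111/35756*1/15 + 1/14*2/15 = 1/14 = pi_T  (ok)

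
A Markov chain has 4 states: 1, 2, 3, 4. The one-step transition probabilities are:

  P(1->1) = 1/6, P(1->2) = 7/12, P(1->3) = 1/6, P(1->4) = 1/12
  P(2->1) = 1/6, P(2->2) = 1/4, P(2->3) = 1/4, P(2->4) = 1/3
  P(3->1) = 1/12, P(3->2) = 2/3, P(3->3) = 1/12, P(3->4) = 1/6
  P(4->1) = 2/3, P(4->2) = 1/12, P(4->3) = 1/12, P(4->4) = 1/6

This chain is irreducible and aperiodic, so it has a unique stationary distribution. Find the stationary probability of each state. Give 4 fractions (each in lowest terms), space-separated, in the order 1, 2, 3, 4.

Answer: 325/1268 939/2536 211/1268 525/2536

Derivation:
The stationary distribution satisfies pi = pi * P, i.e.:
  pi_1 = 1/6*pi_1 + 1/6*pi_2 + 1/12*pi_3 + 2/3*pi_4
  pi_2 = 7/12*pi_1 + 1/4*pi_2 + 2/3*pi_3 + 1/12*pi_4
  pi_3 = 1/6*pi_1 + 1/4*pi_2 + 1/12*pi_3 + 1/12*pi_4
  pi_4 = 1/12*pi_1 + 1/3*pi_2 + 1/6*pi_3 + 1/6*pi_4
with normalization: pi_1 + pi_2 + pi_3 + pi_4 = 1.

Using the first 3 balance equations plus normalization, the linear system A*pi = b is:
  [-5/6, 1/6, 1/12, 2/3] . pi = 0
  [7/12, -3/4, 2/3, 1/12] . pi = 0
  [1/6, 1/4, -11/12, 1/12] . pi = 0
  [1, 1, 1, 1] . pi = 1

Solving yields:
  pi_1 = 325/1268
  pi_2 = 939/2536
  pi_3 = 211/1268
  pi_4 = 525/2536

Verification (pi * P):
  325/1268*1/6 + 939/2536*1/6 + 211/1268*1/12 + 525/2536*2/3 = 325/1268 = pi_1  (ok)
  325/1268*7/12 + 939/2536*1/4 + 211/1268*2/3 + 525/2536*1/12 = 939/2536 = pi_2  (ok)
  325/1268*1/6 + 939/2536*1/4 + 211/1268*1/12 + 525/2536*1/12 = 211/1268 = pi_3  (ok)
  325/1268*1/12 + 939/2536*1/3 + 211/1268*1/6 + 525/2536*1/6 = 525/2536 = pi_4  (ok)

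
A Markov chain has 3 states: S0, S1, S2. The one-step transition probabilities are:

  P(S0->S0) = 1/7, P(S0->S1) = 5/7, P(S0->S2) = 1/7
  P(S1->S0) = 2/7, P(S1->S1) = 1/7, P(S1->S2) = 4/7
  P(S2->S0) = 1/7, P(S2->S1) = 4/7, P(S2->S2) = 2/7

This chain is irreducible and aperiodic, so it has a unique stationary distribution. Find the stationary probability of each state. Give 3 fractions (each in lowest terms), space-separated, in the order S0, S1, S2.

Answer: 14/69 29/69 26/69

Derivation:
The stationary distribution satisfies pi = pi * P, i.e.:
  pi_S0 = 1/7*pi_S0 + 2/7*pi_S1 + 1/7*pi_S2
  pi_S1 = 5/7*pi_S0 + 1/7*pi_S1 + 4/7*pi_S2
  pi_S2 = 1/7*pi_S0 + 4/7*pi_S1 + 2/7*pi_S2
with normalization: pi_S0 + pi_S1 + pi_S2 = 1.

Using the first 2 balance equations plus normalization, the linear system A*pi = b is:
  [-6/7, 2/7, 1/7] . pi = 0
  [5/7, -6/7, 4/7] . pi = 0
  [1, 1, 1] . pi = 1

Solving yields:
  pi_S0 = 14/69
  pi_S1 = 29/69
  pi_S2 = 26/69

Verification (pi * P):
  14/69*1/7 + 29/69*2/7 + 26/69*1/7 = 14/69 = pi_S0  (ok)
  14/69*5/7 + 29/69*1/7 + 26/69*4/7 = 29/69 = pi_S1  (ok)
  14/69*1/7 + 29/69*4/7 + 26/69*2/7 = 26/69 = pi_S2  (ok)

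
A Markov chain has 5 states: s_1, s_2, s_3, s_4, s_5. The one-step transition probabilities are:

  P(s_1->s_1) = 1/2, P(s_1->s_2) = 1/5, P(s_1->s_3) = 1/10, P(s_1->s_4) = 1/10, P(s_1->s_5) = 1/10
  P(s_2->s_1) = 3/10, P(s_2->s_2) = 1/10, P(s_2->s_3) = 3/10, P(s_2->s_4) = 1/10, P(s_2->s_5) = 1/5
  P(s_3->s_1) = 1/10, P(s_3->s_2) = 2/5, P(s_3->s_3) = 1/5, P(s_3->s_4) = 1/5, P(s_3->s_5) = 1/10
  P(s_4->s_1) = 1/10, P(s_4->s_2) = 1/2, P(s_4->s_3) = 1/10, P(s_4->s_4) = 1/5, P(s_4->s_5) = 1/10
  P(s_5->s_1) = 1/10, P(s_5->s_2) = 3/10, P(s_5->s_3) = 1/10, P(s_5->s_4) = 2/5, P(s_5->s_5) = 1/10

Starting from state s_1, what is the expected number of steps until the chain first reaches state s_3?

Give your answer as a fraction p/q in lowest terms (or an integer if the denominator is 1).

Answer: 810/119

Derivation:
Let h_i = expected steps to first reach s_3 from state i.
Boundary: h_s_3 = 0.
First-step equations for the other states:
  h_s_1 = 1 + 1/2*h_s_1 + 1/5*h_s_2 + 1/10*h_s_3 + 1/10*h_s_4 + 1/10*h_s_5
  h_s_2 = 1 + 3/10*h_s_1 + 1/10*h_s_2 + 3/10*h_s_3 + 1/10*h_s_4 + 1/5*h_s_5
  h_s_4 = 1 + 1/10*h_s_1 + 1/2*h_s_2 + 1/10*h_s_3 + 1/5*h_s_4 + 1/10*h_s_5
  h_s_5 = 1 + 1/10*h_s_1 + 3/10*h_s_2 + 1/10*h_s_3 + 2/5*h_s_4 + 1/10*h_s_5

Substituting h_s_3 = 0 and rearranging gives the linear system (I - Q) h = 1:
  [1/2, -1/5, -1/10, -1/10] . (h_s_1, h_s_2, h_s_4, h_s_5) = 1
  [-3/10, 9/10, -1/10, -1/5] . (h_s_1, h_s_2, h_s_4, h_s_5) = 1
  [-1/10, -1/2, 4/5, -1/10] . (h_s_1, h_s_2, h_s_4, h_s_5) = 1
  [-1/10, -3/10, -2/5, 9/10] . (h_s_1, h_s_2, h_s_4, h_s_5) = 1

Solving yields:
  h_s_1 = 810/119
  h_s_2 = 660/119
  h_s_4 = 760/119
  h_s_5 = 780/119

Starting state is s_1, so the expected hitting time is h_s_1 = 810/119.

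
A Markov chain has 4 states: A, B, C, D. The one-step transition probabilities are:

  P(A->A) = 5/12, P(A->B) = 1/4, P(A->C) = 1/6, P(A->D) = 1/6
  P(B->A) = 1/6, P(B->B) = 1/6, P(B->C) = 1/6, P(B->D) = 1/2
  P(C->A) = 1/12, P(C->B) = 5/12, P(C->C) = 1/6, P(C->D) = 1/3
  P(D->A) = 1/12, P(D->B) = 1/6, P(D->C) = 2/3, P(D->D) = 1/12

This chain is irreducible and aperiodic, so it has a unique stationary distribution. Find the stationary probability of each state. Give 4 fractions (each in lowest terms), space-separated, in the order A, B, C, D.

The stationary distribution satisfies pi = pi * P, i.e.:
  pi_A = 5/12*pi_A + 1/6*pi_B + 1/12*pi_C + 1/12*pi_D
  pi_B = 1/4*pi_A + 1/6*pi_B + 5/12*pi_C + 1/6*pi_D
  pi_C = 1/6*pi_A + 1/6*pi_B + 1/6*pi_C + 2/3*pi_D
  pi_D = 1/6*pi_A + 1/2*pi_B + 1/3*pi_C + 1/12*pi_D
with normalization: pi_A + pi_B + pi_C + pi_D = 1.

Using the first 3 balance equations plus normalization, the linear system A*pi = b is:
  [-7/12, 1/6, 1/12, 1/12] . pi = 0
  [1/4, -5/6, 5/12, 1/6] . pi = 0
  [1/6, 1/6, -5/6, 2/3] . pi = 0
  [1, 1, 1, 1] . pi = 1

Solving yields:
  pi_A = 49/312
  pi_B = 10/39
  pi_C = 287/936
  pi_D = 131/468

Verification (pi * P):
  49/312*5/12 + 10/39*1/6 + 287/936*1/12 + 131/468*1/12 = 49/312 = pi_A  (ok)
  49/312*1/4 + 10/39*1/6 + 287/936*5/12 + 131/468*1/6 = 10/39 = pi_B  (ok)
  49/312*1/6 + 10/39*1/6 + 287/936*1/6 + 131/468*2/3 = 287/936 = pi_C  (ok)
  49/312*1/6 + 10/39*1/2 + 287/936*1/3 + 131/468*1/12 = 131/468 = pi_D  (ok)

Answer: 49/312 10/39 287/936 131/468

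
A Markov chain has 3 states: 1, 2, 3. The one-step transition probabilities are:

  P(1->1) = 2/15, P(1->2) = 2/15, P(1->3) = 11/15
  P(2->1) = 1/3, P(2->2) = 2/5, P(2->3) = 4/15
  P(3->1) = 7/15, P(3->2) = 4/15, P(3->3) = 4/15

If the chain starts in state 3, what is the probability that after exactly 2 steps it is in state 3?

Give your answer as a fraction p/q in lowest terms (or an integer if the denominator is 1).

Computing P^2 by repeated multiplication:
P^1 =
  1: [2/15, 2/15, 11/15]
  2: [1/3, 2/5, 4/15]
  3: [7/15, 4/15, 4/15]
P^2 =
  1: [91/225, 4/15, 74/225]
  2: [68/225, 62/225, 19/45]
  3: [62/225, 6/25, 109/225]

(P^2)[3 -> 3] = 109/225

Answer: 109/225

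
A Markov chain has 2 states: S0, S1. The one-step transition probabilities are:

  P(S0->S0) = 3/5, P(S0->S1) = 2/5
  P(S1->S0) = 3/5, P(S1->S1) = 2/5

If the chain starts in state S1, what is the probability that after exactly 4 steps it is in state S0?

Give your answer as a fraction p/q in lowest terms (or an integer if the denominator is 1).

Computing P^4 by repeated multiplication:
P^1 =
  S0: [3/5, 2/5]
  S1: [3/5, 2/5]
P^2 =
  S0: [3/5, 2/5]
  S1: [3/5, 2/5]
P^3 =
  S0: [3/5, 2/5]
  S1: [3/5, 2/5]
P^4 =
  S0: [3/5, 2/5]
  S1: [3/5, 2/5]

(P^4)[S1 -> S0] = 3/5

Answer: 3/5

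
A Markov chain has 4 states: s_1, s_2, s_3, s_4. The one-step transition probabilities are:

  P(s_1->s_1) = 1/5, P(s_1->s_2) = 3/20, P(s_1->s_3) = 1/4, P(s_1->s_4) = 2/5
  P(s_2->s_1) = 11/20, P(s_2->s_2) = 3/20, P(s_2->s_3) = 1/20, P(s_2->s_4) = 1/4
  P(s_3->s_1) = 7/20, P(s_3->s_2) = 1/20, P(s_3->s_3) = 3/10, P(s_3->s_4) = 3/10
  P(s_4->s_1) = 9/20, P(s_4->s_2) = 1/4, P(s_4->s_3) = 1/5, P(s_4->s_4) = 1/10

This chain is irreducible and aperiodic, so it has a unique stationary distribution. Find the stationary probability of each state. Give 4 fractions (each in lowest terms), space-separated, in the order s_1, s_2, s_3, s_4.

Answer: 1729/4868 379/2434 2103/9736 2659/9736

Derivation:
The stationary distribution satisfies pi = pi * P, i.e.:
  pi_s_1 = 1/5*pi_s_1 + 11/20*pi_s_2 + 7/20*pi_s_3 + 9/20*pi_s_4
  pi_s_2 = 3/20*pi_s_1 + 3/20*pi_s_2 + 1/20*pi_s_3 + 1/4*pi_s_4
  pi_s_3 = 1/4*pi_s_1 + 1/20*pi_s_2 + 3/10*pi_s_3 + 1/5*pi_s_4
  pi_s_4 = 2/5*pi_s_1 + 1/4*pi_s_2 + 3/10*pi_s_3 + 1/10*pi_s_4
with normalization: pi_s_1 + pi_s_2 + pi_s_3 + pi_s_4 = 1.

Using the first 3 balance equations plus normalization, the linear system A*pi = b is:
  [-4/5, 11/20, 7/20, 9/20] . pi = 0
  [3/20, -17/20, 1/20, 1/4] . pi = 0
  [1/4, 1/20, -7/10, 1/5] . pi = 0
  [1, 1, 1, 1] . pi = 1

Solving yields:
  pi_s_1 = 1729/4868
  pi_s_2 = 379/2434
  pi_s_3 = 2103/9736
  pi_s_4 = 2659/9736

Verification (pi * P):
  1729/4868*1/5 + 379/2434*11/20 + 2103/9736*7/20 + 2659/9736*9/20 = 1729/4868 = pi_s_1  (ok)
  1729/4868*3/20 + 379/2434*3/20 + 2103/9736*1/20 + 2659/9736*1/4 = 379/2434 = pi_s_2  (ok)
  1729/4868*1/4 + 379/2434*1/20 + 2103/9736*3/10 + 2659/9736*1/5 = 2103/9736 = pi_s_3  (ok)
  1729/4868*2/5 + 379/2434*1/4 + 2103/9736*3/10 + 2659/9736*1/10 = 2659/9736 = pi_s_4  (ok)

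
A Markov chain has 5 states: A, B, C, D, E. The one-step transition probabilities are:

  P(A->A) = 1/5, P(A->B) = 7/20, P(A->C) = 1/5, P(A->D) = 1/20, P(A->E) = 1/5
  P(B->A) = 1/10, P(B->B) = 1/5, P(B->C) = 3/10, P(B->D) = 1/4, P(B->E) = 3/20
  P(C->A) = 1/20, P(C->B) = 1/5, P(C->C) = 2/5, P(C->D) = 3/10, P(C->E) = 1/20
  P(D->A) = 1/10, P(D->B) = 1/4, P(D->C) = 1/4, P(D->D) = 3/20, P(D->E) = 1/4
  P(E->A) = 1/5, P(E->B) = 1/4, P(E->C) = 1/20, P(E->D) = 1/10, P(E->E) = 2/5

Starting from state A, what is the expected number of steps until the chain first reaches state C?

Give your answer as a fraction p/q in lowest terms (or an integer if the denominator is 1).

Let h_i = expected steps to first reach C from state i.
Boundary: h_C = 0.
First-step equations for the other states:
  h_A = 1 + 1/5*h_A + 7/20*h_B + 1/5*h_C + 1/20*h_D + 1/5*h_E
  h_B = 1 + 1/10*h_A + 1/5*h_B + 3/10*h_C + 1/4*h_D + 3/20*h_E
  h_D = 1 + 1/10*h_A + 1/4*h_B + 1/4*h_C + 3/20*h_D + 1/4*h_E
  h_E = 1 + 1/5*h_A + 1/4*h_B + 1/20*h_C + 1/10*h_D + 2/5*h_E

Substituting h_C = 0 and rearranging gives the linear system (I - Q) h = 1:
  [4/5, -7/20, -1/20, -1/5] . (h_A, h_B, h_D, h_E) = 1
  [-1/10, 4/5, -1/4, -3/20] . (h_A, h_B, h_D, h_E) = 1
  [-1/10, -1/4, 17/20, -1/4] . (h_A, h_B, h_D, h_E) = 1
  [-1/5, -1/4, -1/10, 3/5] . (h_A, h_B, h_D, h_E) = 1

Solving yields:
  h_A = 33495/6616
  h_B = 7525/1654
  h_D = 8095/1654
  h_E = 20065/3308

Starting state is A, so the expected hitting time is h_A = 33495/6616.

Answer: 33495/6616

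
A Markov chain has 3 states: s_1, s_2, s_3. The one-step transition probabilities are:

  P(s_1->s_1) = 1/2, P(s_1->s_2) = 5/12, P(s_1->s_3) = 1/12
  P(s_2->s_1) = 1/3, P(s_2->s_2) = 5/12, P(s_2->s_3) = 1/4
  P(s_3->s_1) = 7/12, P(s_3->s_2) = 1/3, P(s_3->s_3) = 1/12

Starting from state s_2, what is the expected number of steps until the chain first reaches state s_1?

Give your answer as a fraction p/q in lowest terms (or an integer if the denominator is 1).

Let h_i = expected steps to first reach s_1 from state i.
Boundary: h_s_1 = 0.
First-step equations for the other states:
  h_s_2 = 1 + 1/3*h_s_1 + 5/12*h_s_2 + 1/4*h_s_3
  h_s_3 = 1 + 7/12*h_s_1 + 1/3*h_s_2 + 1/12*h_s_3

Substituting h_s_1 = 0 and rearranging gives the linear system (I - Q) h = 1:
  [7/12, -1/4] . (h_s_2, h_s_3) = 1
  [-1/3, 11/12] . (h_s_2, h_s_3) = 1

Solving yields:
  h_s_2 = 168/65
  h_s_3 = 132/65

Starting state is s_2, so the expected hitting time is h_s_2 = 168/65.

Answer: 168/65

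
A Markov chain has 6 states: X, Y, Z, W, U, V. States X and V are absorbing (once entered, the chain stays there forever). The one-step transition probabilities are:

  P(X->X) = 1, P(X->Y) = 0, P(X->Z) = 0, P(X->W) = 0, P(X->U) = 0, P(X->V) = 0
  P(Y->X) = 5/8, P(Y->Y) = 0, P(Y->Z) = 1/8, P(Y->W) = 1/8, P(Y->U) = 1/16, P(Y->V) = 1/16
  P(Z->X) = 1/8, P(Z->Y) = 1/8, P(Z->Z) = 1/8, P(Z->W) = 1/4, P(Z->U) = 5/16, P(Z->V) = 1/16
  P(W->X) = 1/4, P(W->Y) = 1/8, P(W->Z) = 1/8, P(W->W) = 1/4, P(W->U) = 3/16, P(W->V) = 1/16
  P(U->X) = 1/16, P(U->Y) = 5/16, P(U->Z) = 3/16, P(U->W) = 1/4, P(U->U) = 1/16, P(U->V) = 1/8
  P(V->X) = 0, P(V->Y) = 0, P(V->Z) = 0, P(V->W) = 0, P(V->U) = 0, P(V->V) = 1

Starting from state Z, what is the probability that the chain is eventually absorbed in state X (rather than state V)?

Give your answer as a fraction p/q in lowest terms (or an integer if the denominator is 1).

Answer: 5077/6856

Derivation:
Let a_i = P(absorbed in X | start in state i).
Boundary conditions: a_X = 1, a_V = 0.
For each transient state i, a_i = sum_j P(i->j) * a_j:
  a_Y = 5/8*a_X + 0*a_Y + 1/8*a_Z + 1/8*a_W + 1/16*a_U + 1/16*a_V
  a_Z = 1/8*a_X + 1/8*a_Y + 1/8*a_Z + 1/4*a_W + 5/16*a_U + 1/16*a_V
  a_W = 1/4*a_X + 1/8*a_Y + 1/8*a_Z + 1/4*a_W + 3/16*a_U + 1/16*a_V
  a_U = 1/16*a_X + 5/16*a_Y + 3/16*a_Z + 1/4*a_W + 1/16*a_U + 1/8*a_V

Substituting a_X = 1 and a_V = 0, rearrange to (I - Q) a = r where r[i] = P(i -> X):
  [1, -1/8, -1/8, -1/16] . (a_Y, a_Z, a_W, a_U) = 5/8
  [-1/8, 7/8, -1/4, -5/16] . (a_Y, a_Z, a_W, a_U) = 1/8
  [-1/8, -1/8, 3/4, -3/16] . (a_Y, a_Z, a_W, a_U) = 1/4
  [-5/16, -3/16, -1/4, 15/16] . (a_Y, a_Z, a_W, a_U) = 1/16

Solving yields:
  a_Y = 5889/6856
  a_Z = 5077/6856
  a_W = 5327/6856
  a_U = 607/857

Starting state is Z, so the absorption probability is a_Z = 5077/6856.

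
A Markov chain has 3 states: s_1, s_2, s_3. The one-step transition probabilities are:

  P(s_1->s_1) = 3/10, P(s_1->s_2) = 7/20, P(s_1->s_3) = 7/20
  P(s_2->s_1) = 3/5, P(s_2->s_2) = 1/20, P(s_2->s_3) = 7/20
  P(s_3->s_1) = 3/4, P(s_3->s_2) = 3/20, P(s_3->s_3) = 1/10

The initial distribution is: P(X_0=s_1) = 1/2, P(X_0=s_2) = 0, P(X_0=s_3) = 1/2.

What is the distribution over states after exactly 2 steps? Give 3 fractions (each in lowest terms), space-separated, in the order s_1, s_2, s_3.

Answer: 381/800 23/100 47/160

Derivation:
Propagating the distribution step by step (d_{t+1} = d_t * P):
d_0 = (s_1=1/2, s_2=0, s_3=1/2)
  d_1[s_1] = 1/2*3/10 + 0*3/5 + 1/2*3/4 = 21/40
  d_1[s_2] = 1/2*7/20 + 0*1/20 + 1/2*3/20 = 1/4
  d_1[s_3] = 1/2*7/20 + 0*7/20 + 1/2*1/10 = 9/40
d_1 = (s_1=21/40, s_2=1/4, s_3=9/40)
  d_2[s_1] = 21/40*3/10 + 1/4*3/5 + 9/40*3/4 = 381/800
  d_2[s_2] = 21/40*7/20 + 1/4*1/20 + 9/40*3/20 = 23/100
  d_2[s_3] = 21/40*7/20 + 1/4*7/20 + 9/40*1/10 = 47/160
d_2 = (s_1=381/800, s_2=23/100, s_3=47/160)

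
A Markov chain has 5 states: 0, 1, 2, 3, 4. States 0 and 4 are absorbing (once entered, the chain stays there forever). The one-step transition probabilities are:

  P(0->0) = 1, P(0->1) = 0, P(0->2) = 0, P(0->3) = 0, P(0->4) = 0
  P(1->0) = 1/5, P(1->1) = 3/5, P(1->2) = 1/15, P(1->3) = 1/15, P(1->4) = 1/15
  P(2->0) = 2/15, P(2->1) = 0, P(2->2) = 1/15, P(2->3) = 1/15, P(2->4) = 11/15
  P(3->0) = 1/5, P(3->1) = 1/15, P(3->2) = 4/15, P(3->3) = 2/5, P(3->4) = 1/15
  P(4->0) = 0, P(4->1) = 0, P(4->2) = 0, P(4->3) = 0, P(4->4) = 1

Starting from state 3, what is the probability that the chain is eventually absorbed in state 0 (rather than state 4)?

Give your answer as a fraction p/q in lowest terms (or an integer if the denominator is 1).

Let a_i = P(absorbed in 0 | start in state i).
Boundary conditions: a_0 = 1, a_4 = 0.
For each transient state i, a_i = sum_j P(i->j) * a_j:
  a_1 = 1/5*a_0 + 3/5*a_1 + 1/15*a_2 + 1/15*a_3 + 1/15*a_4
  a_2 = 2/15*a_0 + 0*a_1 + 1/15*a_2 + 1/15*a_3 + 11/15*a_4
  a_3 = 1/5*a_0 + 1/15*a_1 + 4/15*a_2 + 2/5*a_3 + 1/15*a_4

Substituting a_0 = 1 and a_4 = 0, rearrange to (I - Q) a = r where r[i] = P(i -> 0):
  [2/5, -1/15, -1/15] . (a_1, a_2, a_3) = 1/5
  [0, 14/15, -1/15] . (a_1, a_2, a_3) = 2/15
  [-1/15, -4/15, 3/5] . (a_1, a_2, a_3) = 1/5

Solving yields:
  a_1 = 437/717
  a_2 = 127/717
  a_3 = 344/717

Starting state is 3, so the absorption probability is a_3 = 344/717.

Answer: 344/717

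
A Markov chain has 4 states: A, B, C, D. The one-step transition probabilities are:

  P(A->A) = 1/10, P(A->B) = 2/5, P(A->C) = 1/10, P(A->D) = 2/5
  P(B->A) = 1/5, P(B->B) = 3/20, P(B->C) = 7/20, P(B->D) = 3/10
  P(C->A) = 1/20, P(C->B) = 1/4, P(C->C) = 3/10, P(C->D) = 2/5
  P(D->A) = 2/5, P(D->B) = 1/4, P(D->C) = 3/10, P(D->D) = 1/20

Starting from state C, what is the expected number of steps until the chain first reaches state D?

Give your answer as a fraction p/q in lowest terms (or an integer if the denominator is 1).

Let h_i = expected steps to first reach D from state i.
Boundary: h_D = 0.
First-step equations for the other states:
  h_A = 1 + 1/10*h_A + 2/5*h_B + 1/10*h_C + 2/5*h_D
  h_B = 1 + 1/5*h_A + 3/20*h_B + 7/20*h_C + 3/10*h_D
  h_C = 1 + 1/20*h_A + 1/4*h_B + 3/10*h_C + 2/5*h_D

Substituting h_D = 0 and rearranging gives the linear system (I - Q) h = 1:
  [9/10, -2/5, -1/10] . (h_A, h_B, h_C) = 1
  [-1/5, 17/20, -7/20] . (h_A, h_B, h_C) = 1
  [-1/20, -1/4, 7/10] . (h_A, h_B, h_C) = 1

Solving yields:
  h_A = 2075/769
  h_B = 2235/769
  h_C = 2045/769

Starting state is C, so the expected hitting time is h_C = 2045/769.

Answer: 2045/769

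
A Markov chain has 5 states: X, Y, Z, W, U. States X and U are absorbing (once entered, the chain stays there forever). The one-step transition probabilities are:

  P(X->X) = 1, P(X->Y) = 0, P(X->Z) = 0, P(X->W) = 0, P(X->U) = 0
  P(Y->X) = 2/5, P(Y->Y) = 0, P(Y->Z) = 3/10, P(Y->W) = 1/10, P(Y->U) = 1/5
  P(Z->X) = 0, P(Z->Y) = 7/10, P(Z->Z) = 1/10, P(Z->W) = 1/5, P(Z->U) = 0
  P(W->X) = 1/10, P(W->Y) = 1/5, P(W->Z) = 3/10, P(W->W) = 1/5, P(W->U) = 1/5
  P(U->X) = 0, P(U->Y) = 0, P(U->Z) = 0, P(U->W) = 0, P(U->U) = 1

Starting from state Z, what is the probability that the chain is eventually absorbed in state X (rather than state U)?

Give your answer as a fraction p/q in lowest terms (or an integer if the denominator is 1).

Answer: 89/147

Derivation:
Let a_i = P(absorbed in X | start in state i).
Boundary conditions: a_X = 1, a_U = 0.
For each transient state i, a_i = sum_j P(i->j) * a_j:
  a_Y = 2/5*a_X + 0*a_Y + 3/10*a_Z + 1/10*a_W + 1/5*a_U
  a_Z = 0*a_X + 7/10*a_Y + 1/10*a_Z + 1/5*a_W + 0*a_U
  a_W = 1/10*a_X + 1/5*a_Y + 3/10*a_Z + 1/5*a_W + 1/5*a_U

Substituting a_X = 1 and a_U = 0, rearrange to (I - Q) a = r where r[i] = P(i -> X):
  [1, -3/10, -1/10] . (a_Y, a_Z, a_W) = 2/5
  [-7/10, 9/10, -1/5] . (a_Y, a_Z, a_W) = 0
  [-1/5, -3/10, 4/5] . (a_Y, a_Z, a_W) = 1/10

Solving yields:
  a_Y = 31/49
  a_Z = 89/147
  a_W = 25/49

Starting state is Z, so the absorption probability is a_Z = 89/147.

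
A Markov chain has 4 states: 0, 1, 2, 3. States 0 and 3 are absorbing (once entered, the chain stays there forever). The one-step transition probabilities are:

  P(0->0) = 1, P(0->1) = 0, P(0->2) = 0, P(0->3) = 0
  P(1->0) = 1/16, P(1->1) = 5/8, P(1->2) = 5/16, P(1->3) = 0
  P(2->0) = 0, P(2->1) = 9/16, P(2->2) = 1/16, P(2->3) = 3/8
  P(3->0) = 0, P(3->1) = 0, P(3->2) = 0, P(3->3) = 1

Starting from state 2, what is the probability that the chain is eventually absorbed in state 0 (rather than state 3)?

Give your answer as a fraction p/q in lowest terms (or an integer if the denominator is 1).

Let a_i = P(absorbed in 0 | start in state i).
Boundary conditions: a_0 = 1, a_3 = 0.
For each transient state i, a_i = sum_j P(i->j) * a_j:
  a_1 = 1/16*a_0 + 5/8*a_1 + 5/16*a_2 + 0*a_3
  a_2 = 0*a_0 + 9/16*a_1 + 1/16*a_2 + 3/8*a_3

Substituting a_0 = 1 and a_3 = 0, rearrange to (I - Q) a = r where r[i] = P(i -> 0):
  [3/8, -5/16] . (a_1, a_2) = 1/16
  [-9/16, 15/16] . (a_1, a_2) = 0

Solving yields:
  a_1 = 1/3
  a_2 = 1/5

Starting state is 2, so the absorption probability is a_2 = 1/5.

Answer: 1/5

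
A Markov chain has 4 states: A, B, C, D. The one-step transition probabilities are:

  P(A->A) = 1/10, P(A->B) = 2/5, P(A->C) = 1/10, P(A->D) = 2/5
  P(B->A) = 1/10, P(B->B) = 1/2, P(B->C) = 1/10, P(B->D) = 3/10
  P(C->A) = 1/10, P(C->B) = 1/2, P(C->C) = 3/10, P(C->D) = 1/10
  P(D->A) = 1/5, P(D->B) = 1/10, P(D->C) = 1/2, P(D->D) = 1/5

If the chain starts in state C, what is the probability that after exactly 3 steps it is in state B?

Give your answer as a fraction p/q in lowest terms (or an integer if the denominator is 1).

Answer: 393/1000

Derivation:
Computing P^3 by repeated multiplication:
P^1 =
  A: [1/10, 2/5, 1/10, 2/5]
  B: [1/10, 1/2, 1/10, 3/10]
  C: [1/10, 1/2, 3/10, 1/10]
  D: [1/5, 1/10, 1/2, 1/5]
P^2 =
  A: [7/50, 33/100, 7/25, 1/4]
  B: [13/100, 37/100, 6/25, 13/50]
  C: [11/100, 9/20, 1/5, 6/25]
  D: [3/25, 2/5, 7/25, 1/5]
P^3 =
  A: [1/8, 193/500, 32/125, 233/1000]
  B: [63/500, 383/1000, 63/250, 239/1000]
  C: [31/250, 393/1000, 59/250, 247/1000]
  D: [3/25, 51/125, 59/250, 59/250]

(P^3)[C -> B] = 393/1000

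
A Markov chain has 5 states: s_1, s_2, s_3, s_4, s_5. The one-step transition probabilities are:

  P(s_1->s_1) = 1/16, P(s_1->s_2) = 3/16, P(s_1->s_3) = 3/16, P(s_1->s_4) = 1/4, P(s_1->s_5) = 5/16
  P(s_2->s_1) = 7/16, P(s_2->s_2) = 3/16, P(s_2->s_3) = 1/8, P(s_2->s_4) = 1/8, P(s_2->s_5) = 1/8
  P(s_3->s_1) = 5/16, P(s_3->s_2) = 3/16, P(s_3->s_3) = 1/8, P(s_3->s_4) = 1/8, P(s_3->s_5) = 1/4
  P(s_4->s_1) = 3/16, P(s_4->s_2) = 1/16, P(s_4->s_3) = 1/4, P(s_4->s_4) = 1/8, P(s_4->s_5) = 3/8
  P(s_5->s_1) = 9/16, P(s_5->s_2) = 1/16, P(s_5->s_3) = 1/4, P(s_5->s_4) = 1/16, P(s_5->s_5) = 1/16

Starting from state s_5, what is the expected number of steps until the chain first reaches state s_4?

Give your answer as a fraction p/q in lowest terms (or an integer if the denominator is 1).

Answer: 49120/7147

Derivation:
Let h_i = expected steps to first reach s_4 from state i.
Boundary: h_s_4 = 0.
First-step equations for the other states:
  h_s_1 = 1 + 1/16*h_s_1 + 3/16*h_s_2 + 3/16*h_s_3 + 1/4*h_s_4 + 5/16*h_s_5
  h_s_2 = 1 + 7/16*h_s_1 + 3/16*h_s_2 + 1/8*h_s_3 + 1/8*h_s_4 + 1/8*h_s_5
  h_s_3 = 1 + 5/16*h_s_1 + 3/16*h_s_2 + 1/8*h_s_3 + 1/8*h_s_4 + 1/4*h_s_5
  h_s_5 = 1 + 9/16*h_s_1 + 1/16*h_s_2 + 1/4*h_s_3 + 1/16*h_s_4 + 1/16*h_s_5

Substituting h_s_4 = 0 and rearranging gives the linear system (I - Q) h = 1:
  [15/16, -3/16, -3/16, -5/16] . (h_s_1, h_s_2, h_s_3, h_s_5) = 1
  [-7/16, 13/16, -1/8, -1/8] . (h_s_1, h_s_2, h_s_3, h_s_5) = 1
  [-5/16, -3/16, 7/8, -1/4] . (h_s_1, h_s_2, h_s_3, h_s_5) = 1
  [-9/16, -1/16, -1/4, 15/16] . (h_s_1, h_s_2, h_s_3, h_s_5) = 1

Solving yields:
  h_s_1 = 42848/7147
  h_s_2 = 46736/7147
  h_s_3 = 47520/7147
  h_s_5 = 49120/7147

Starting state is s_5, so the expected hitting time is h_s_5 = 49120/7147.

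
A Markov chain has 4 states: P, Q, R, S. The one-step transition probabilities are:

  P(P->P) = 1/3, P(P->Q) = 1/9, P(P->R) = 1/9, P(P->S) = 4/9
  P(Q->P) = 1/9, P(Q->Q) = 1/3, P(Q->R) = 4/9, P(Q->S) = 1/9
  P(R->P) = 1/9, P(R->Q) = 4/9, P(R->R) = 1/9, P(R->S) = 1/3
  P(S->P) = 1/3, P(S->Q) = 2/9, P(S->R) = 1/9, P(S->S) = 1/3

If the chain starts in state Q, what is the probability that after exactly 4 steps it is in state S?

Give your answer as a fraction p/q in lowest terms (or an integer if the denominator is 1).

Answer: 1912/6561

Derivation:
Computing P^4 by repeated multiplication:
P^1 =
  P: [1/3, 1/9, 1/9, 4/9]
  Q: [1/9, 1/3, 4/9, 1/9]
  R: [1/9, 4/9, 1/9, 1/3]
  S: [1/3, 2/9, 1/9, 1/3]
P^2 =
  P: [23/81, 2/9, 4/27, 28/81]
  Q: [13/81, 28/81, 2/9, 22/81]
  R: [17/81, 23/81, 7/27, 20/81]
  S: [7/27, 19/81, 5/27, 26/81]
P^3 =
  P: [61/243, 181/729, 5/27, 230/729]
  Q: [151/729, 71/243, 55/243, 200/729]
  R: [155/729, 70/243, 50/243, 214/729]
  S: [175/729, 190/729, 46/243, 226/729]
P^4 =
  P: [1555/6561, 1726/6561, 424/2187, 2008/6561]
  Q: [53/243, 1850/6561, 152/729, 1912/6561]
  R: [163/729, 1813/6561, 151/729, 1922/6561]
  S: [1531/6561, 583/2187, 433/2187, 1982/6561]

(P^4)[Q -> S] = 1912/6561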